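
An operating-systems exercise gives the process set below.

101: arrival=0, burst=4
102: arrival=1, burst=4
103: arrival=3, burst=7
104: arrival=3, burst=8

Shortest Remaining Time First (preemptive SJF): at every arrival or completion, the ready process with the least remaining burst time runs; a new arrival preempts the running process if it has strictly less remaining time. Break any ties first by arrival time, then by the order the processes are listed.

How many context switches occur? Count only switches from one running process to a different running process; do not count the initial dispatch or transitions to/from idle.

3

Gantt: | 101 0-4 | 102 4-8 | 103 8-15 | 104 15-23 |
Completion: 101=4  102=8  103=15  104=23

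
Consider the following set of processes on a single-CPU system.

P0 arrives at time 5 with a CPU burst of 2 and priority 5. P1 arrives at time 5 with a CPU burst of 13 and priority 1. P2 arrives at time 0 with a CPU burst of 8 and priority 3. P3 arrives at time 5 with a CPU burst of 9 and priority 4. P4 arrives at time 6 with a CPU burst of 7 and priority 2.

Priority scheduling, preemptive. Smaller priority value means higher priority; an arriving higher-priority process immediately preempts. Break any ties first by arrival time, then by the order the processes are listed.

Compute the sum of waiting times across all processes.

Gantt: | P2 0-5 | P1 5-18 | P4 18-25 | P2 25-28 | P3 28-37 | P0 37-39 |
Completion: P0=39  P1=18  P2=28  P3=37  P4=25
Turnaround (C−A): P0=34  P1=13  P2=28  P3=32  P4=19
Waiting = turnaround − burst: P0=32, P1=0, P2=20, P3=23, P4=12
Total waiting = 32 + 0 + 20 + 23 + 12 = 87

87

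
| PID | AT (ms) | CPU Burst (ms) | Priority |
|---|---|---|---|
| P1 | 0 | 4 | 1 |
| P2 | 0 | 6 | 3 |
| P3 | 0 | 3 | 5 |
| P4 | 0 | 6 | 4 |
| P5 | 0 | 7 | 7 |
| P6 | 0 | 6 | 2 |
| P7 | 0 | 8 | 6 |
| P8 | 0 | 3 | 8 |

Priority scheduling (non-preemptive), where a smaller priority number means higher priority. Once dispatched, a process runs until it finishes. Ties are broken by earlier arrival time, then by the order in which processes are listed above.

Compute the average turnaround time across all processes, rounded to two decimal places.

Schedule: | P1 0-4 | P6 4-10 | P2 10-16 | P4 16-22 | P3 22-25 | P7 25-33 | P5 33-40 | P8 40-43 |
Completion: P1=4  P2=16  P3=25  P4=22  P5=40  P6=10  P7=33  P8=43
Turnaround times: P1=4, P2=16, P3=25, P4=22, P5=40, P6=10, P7=33, P8=43
Average turnaround = (4+16+25+22+40+10+33+43) / 8 = 193/8 = 24.13

24.13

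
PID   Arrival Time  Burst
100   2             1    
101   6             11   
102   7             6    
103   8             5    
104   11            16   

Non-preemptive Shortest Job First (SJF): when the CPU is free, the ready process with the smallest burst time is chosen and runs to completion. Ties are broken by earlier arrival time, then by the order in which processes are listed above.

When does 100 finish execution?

Gantt: | idle 0-2 | 100 2-3 | idle 3-6 | 101 6-17 | 103 17-22 | 102 22-28 | 104 28-44 |
Completion: 100=3  101=17  102=28  103=22  104=44

3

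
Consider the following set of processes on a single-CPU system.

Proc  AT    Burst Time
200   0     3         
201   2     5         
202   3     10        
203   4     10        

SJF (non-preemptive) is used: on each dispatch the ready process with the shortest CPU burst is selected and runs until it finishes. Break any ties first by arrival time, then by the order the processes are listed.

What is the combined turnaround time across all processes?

Timeline: | 200 0-3 | 201 3-8 | 202 8-18 | 203 18-28 |
Completion: 200=3  201=8  202=18  203=28
Turnaround (C−A): 200=3  201=6  202=15  203=24
Turnaround = completion − arrival: 200=3, 201=6, 202=15, 203=24
Total turnaround = 3 + 6 + 15 + 24 = 48

48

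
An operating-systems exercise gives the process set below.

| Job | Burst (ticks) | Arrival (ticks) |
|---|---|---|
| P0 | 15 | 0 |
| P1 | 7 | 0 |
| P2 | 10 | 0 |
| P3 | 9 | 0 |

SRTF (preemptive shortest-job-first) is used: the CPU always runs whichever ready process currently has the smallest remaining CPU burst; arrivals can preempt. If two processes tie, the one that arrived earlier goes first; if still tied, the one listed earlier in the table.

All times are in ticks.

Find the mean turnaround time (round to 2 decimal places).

22.50

Schedule: | P1 0-7 | P3 7-16 | P2 16-26 | P0 26-41 |
Completion: P0=41  P1=7  P2=26  P3=16
Turnaround (C−A): P0=41  P1=7  P2=26  P3=16
Turnaround times: P0=41, P1=7, P2=26, P3=16
Average turnaround = (41+7+26+16) / 4 = 90/4 = 22.50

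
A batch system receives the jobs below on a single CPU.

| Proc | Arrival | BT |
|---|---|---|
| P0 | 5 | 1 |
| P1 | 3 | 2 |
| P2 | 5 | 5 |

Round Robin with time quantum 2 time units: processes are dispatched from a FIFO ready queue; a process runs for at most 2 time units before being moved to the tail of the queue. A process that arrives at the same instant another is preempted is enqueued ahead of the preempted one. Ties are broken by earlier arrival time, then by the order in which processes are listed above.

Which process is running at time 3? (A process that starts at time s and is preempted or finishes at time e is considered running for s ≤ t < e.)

Schedule: | idle 0-3 | P1 3-5 | P0 5-6 | P2 6-11 |
Completion: P0=6  P1=5  P2=11
Turnaround (C−A): P0=1  P1=2  P2=6

P1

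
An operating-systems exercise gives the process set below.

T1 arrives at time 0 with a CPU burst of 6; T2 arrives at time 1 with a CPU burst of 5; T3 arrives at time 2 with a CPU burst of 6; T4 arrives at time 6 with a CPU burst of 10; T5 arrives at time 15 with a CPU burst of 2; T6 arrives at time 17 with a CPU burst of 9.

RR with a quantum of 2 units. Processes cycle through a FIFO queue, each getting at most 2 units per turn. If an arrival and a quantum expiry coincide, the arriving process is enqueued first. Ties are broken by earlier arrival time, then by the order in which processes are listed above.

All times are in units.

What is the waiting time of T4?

Gantt: | T1 0-2 | T2 2-4 | T3 4-6 | T1 6-8 | T2 8-10 | T4 10-12 | T3 12-14 | T1 14-16 | T2 16-17 | T4 17-19 | T3 19-21 | T5 21-23 | T6 23-25 | T4 25-27 | T6 27-29 | T4 29-31 | T6 31-33 | T4 33-35 | T6 35-38 |
Completion: T1=16  T2=17  T3=21  T4=35  T5=23  T6=38
Turnaround (C−A): T1=16  T2=16  T3=19  T4=29  T5=8  T6=21
Waiting(T4) = turnaround − burst = 29 − 10 = 19

19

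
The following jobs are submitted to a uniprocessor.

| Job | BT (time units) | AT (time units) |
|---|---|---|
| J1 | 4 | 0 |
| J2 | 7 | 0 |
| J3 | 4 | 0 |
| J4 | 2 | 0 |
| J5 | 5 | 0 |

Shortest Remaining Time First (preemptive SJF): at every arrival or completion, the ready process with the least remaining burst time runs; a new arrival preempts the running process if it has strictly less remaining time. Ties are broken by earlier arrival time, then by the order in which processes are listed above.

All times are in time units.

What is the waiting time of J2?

15

Gantt: | J4 0-2 | J1 2-6 | J3 6-10 | J5 10-15 | J2 15-22 |
Completion: J1=6  J2=22  J3=10  J4=2  J5=15
Turnaround (C−A): J1=6  J2=22  J3=10  J4=2  J5=15
Waiting(J2) = turnaround − burst = 22 − 7 = 15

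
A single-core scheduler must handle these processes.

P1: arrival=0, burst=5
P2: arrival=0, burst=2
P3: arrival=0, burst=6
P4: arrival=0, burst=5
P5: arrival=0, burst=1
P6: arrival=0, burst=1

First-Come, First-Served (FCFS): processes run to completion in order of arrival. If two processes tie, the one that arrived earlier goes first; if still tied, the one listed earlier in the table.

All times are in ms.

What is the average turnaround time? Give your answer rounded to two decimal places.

Timeline: | P1 0-5 | P2 5-7 | P3 7-13 | P4 13-18 | P5 18-19 | P6 19-20 |
Completion: P1=5  P2=7  P3=13  P4=18  P5=19  P6=20
Turnaround (C−A): P1=5  P2=7  P3=13  P4=18  P5=19  P6=20
Turnaround times: P1=5, P2=7, P3=13, P4=18, P5=19, P6=20
Average turnaround = (5+7+13+18+19+20) / 6 = 82/6 = 13.67

13.67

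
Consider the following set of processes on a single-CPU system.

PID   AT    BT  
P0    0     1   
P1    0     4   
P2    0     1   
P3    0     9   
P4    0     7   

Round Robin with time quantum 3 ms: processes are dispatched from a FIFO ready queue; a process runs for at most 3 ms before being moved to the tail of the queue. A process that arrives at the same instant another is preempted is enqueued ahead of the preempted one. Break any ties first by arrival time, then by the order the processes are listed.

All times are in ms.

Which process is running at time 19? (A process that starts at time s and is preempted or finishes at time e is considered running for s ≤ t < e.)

Gantt: | P0 0-1 | P1 1-4 | P2 4-5 | P3 5-8 | P4 8-11 | P1 11-12 | P3 12-15 | P4 15-18 | P3 18-21 | P4 21-22 |
Completion: P0=1  P1=12  P2=5  P3=21  P4=22

P3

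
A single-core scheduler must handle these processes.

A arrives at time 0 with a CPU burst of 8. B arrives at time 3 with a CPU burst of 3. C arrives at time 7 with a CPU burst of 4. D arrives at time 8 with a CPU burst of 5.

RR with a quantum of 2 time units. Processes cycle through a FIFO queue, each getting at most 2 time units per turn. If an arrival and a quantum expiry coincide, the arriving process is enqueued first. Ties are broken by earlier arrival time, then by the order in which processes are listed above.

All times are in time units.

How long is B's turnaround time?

6

Schedule: | A 0-4 | B 4-6 | A 6-8 | B 8-9 | C 9-11 | D 11-13 | A 13-15 | C 15-17 | D 17-20 |
Completion: A=15  B=9  C=17  D=20
Turnaround(B) = completion − arrival = 9 − 3 = 6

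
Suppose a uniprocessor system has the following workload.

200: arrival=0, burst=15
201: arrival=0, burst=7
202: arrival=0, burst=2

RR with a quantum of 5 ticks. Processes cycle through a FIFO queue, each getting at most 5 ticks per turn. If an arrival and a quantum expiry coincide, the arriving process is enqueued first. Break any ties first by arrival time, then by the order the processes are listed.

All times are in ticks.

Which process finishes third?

Gantt: | 200 0-5 | 201 5-10 | 202 10-12 | 200 12-17 | 201 17-19 | 200 19-24 |
Completion: 200=24  201=19  202=12
Finish order: 202 → 201 → 200

200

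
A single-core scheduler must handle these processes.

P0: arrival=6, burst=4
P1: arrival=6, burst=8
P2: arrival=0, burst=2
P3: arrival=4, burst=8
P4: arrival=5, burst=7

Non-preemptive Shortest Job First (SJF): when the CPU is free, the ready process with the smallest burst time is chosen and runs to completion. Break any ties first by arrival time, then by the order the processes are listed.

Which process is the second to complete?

Timeline: | P2 0-2 | idle 2-4 | P3 4-12 | P0 12-16 | P4 16-23 | P1 23-31 |
Completion: P0=16  P1=31  P2=2  P3=12  P4=23
Finish order: P2 → P3 → P0 → P4 → P1

P3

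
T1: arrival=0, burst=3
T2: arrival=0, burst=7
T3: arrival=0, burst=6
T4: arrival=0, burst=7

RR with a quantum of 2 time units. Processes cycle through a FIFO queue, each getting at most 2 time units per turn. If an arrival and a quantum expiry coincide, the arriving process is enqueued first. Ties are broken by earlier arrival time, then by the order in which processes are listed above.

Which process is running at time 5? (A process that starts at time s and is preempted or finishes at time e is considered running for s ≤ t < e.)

T3

Schedule: | T1 0-2 | T2 2-4 | T3 4-6 | T4 6-8 | T1 8-9 | T2 9-11 | T3 11-13 | T4 13-15 | T2 15-17 | T3 17-19 | T4 19-21 | T2 21-22 | T4 22-23 |
Completion: T1=9  T2=22  T3=19  T4=23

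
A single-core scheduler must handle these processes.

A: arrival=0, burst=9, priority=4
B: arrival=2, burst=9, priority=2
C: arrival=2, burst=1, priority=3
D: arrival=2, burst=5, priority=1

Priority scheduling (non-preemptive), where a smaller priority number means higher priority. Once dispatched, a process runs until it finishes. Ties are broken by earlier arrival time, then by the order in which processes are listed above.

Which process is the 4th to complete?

C

Timeline: | A 0-9 | D 9-14 | B 14-23 | C 23-24 |
Completion: A=9  B=23  C=24  D=14
Finish order: A → D → B → C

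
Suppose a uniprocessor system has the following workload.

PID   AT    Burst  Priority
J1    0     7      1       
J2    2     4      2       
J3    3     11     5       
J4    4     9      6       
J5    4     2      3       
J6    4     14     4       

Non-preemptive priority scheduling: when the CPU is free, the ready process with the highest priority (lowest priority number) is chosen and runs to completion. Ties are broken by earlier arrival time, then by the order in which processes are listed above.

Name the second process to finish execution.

J2

Timeline: | J1 0-7 | J2 7-11 | J5 11-13 | J6 13-27 | J3 27-38 | J4 38-47 |
Completion: J1=7  J2=11  J3=38  J4=47  J5=13  J6=27
Turnaround (C−A): J1=7  J2=9  J3=35  J4=43  J5=9  J6=23
Finish order: J1 → J2 → J5 → J6 → J3 → J4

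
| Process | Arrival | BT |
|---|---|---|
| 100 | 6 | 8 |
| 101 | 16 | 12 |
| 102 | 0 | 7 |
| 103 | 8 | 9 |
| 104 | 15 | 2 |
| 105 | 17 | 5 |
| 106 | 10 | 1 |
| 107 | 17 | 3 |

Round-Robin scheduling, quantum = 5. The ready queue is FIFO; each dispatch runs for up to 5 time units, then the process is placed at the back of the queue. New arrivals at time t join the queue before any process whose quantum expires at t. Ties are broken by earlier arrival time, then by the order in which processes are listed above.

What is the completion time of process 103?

40

Schedule: | 102 0-7 | 100 7-12 | 103 12-17 | 106 17-18 | 100 18-21 | 104 21-23 | 101 23-28 | 105 28-33 | 107 33-36 | 103 36-40 | 101 40-47 |
Completion: 100=21  101=47  102=7  103=40  104=23  105=33  106=18  107=36
Turnaround (C−A): 100=15  101=31  102=7  103=32  104=8  105=16  106=8  107=19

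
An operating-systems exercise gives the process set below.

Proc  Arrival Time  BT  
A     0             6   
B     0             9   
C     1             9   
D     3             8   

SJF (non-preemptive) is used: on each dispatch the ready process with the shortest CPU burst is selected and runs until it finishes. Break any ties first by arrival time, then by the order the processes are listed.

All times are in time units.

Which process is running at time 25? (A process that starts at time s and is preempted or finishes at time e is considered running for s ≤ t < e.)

Timeline: | A 0-6 | D 6-14 | B 14-23 | C 23-32 |
Completion: A=6  B=23  C=32  D=14
Turnaround (C−A): A=6  B=23  C=31  D=11

C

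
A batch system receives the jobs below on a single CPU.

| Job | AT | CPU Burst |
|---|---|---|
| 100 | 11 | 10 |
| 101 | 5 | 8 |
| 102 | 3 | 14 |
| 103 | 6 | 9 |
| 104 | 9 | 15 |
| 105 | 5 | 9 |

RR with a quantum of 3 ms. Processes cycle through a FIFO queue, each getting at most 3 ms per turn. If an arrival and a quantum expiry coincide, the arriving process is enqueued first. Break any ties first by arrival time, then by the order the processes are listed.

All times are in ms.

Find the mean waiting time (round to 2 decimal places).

Schedule: | idle 0-3 | 102 3-6 | 101 6-9 | 105 9-12 | 103 12-15 | 102 15-18 | 104 18-21 | 101 21-24 | 100 24-27 | 105 27-30 | 103 30-33 | 102 33-36 | 104 36-39 | 101 39-41 | 100 41-44 | 105 44-47 | 103 47-50 | 102 50-53 | 104 53-56 | 100 56-59 | 102 59-61 | 104 61-64 | 100 64-65 | 104 65-68 |
Completion: 100=65  101=41  102=61  103=50  104=68  105=47
Turnaround (C−A): 100=54  101=36  102=58  103=44  104=59  105=42
Waiting times: 100=44, 101=28, 102=44, 103=35, 104=44, 105=33
Average waiting = (44+28+44+35+44+33) / 6 = 228/6 = 38.00

38.00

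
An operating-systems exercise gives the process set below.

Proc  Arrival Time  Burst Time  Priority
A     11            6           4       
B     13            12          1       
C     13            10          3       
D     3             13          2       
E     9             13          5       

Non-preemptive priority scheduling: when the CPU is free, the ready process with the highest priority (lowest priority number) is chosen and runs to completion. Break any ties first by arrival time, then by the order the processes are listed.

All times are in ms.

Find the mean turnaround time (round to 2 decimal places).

26.80

Timeline: | idle 0-3 | D 3-16 | B 16-28 | C 28-38 | A 38-44 | E 44-57 |
Completion: A=44  B=28  C=38  D=16  E=57
Turnaround times: A=33, B=15, C=25, D=13, E=48
Average turnaround = (33+15+25+13+48) / 5 = 134/5 = 26.80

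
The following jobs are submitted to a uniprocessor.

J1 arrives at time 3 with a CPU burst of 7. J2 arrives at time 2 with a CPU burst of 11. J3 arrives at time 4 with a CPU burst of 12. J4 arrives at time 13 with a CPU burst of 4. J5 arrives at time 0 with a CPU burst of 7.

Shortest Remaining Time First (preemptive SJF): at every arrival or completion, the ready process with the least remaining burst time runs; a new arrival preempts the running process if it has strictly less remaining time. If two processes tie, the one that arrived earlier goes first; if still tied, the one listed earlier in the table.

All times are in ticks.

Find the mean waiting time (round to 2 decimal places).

Timeline: | J5 0-7 | J1 7-14 | J4 14-18 | J2 18-29 | J3 29-41 |
Completion: J1=14  J2=29  J3=41  J4=18  J5=7
Turnaround (C−A): J1=11  J2=27  J3=37  J4=5  J5=7
Waiting times: J1=4, J2=16, J3=25, J4=1, J5=0
Average waiting = (4+16+25+1+0) / 5 = 46/5 = 9.20

9.20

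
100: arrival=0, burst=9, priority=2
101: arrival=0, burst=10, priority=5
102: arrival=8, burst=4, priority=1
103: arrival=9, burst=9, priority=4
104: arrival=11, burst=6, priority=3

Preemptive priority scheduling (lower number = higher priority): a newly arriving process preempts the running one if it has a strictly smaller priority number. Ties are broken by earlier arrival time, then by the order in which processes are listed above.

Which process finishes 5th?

101

Schedule: | 100 0-8 | 102 8-12 | 100 12-13 | 104 13-19 | 103 19-28 | 101 28-38 |
Completion: 100=13  101=38  102=12  103=28  104=19
Turnaround (C−A): 100=13  101=38  102=4  103=19  104=8
Finish order: 102 → 100 → 104 → 103 → 101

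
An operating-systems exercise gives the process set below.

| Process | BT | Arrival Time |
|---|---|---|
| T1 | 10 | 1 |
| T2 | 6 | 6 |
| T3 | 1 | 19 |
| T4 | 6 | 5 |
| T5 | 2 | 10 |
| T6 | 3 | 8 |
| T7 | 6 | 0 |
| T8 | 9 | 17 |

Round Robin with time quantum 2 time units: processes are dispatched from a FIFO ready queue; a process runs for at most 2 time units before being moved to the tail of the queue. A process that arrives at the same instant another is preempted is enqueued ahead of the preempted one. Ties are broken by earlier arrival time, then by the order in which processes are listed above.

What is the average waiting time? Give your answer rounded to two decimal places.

Timeline: | T7 0-2 | T1 2-4 | T7 4-6 | T1 6-8 | T4 8-10 | T2 10-12 | T7 12-14 | T6 14-16 | T1 16-18 | T5 18-20 | T4 20-22 | T2 22-24 | T6 24-25 | T8 25-27 | T1 27-29 | T3 29-30 | T4 30-32 | T2 32-34 | T8 34-36 | T1 36-38 | T8 38-43 |
Completion: T1=38  T2=34  T3=30  T4=32  T5=20  T6=25  T7=14  T8=43
Turnaround (C−A): T1=37  T2=28  T3=11  T4=27  T5=10  T6=17  T7=14  T8=26
Waiting times: T1=27, T2=22, T3=10, T4=21, T5=8, T6=14, T7=8, T8=17
Average waiting = (27+22+10+21+8+14+8+17) / 8 = 127/8 = 15.88

15.88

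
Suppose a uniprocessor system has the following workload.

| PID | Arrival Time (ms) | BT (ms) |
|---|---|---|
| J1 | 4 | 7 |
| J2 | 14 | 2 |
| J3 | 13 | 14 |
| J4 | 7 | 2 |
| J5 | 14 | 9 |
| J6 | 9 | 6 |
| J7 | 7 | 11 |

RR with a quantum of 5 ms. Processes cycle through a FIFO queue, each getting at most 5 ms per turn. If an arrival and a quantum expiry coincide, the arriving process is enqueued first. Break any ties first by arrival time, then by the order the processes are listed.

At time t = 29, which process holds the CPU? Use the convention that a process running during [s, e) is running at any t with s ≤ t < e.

J2

Schedule: | idle 0-4 | J1 4-9 | J4 9-11 | J7 11-16 | J6 16-21 | J1 21-23 | J3 23-28 | J2 28-30 | J5 30-35 | J7 35-40 | J6 40-41 | J3 41-46 | J5 46-50 | J7 50-51 | J3 51-55 |
Completion: J1=23  J2=30  J3=55  J4=11  J5=50  J6=41  J7=51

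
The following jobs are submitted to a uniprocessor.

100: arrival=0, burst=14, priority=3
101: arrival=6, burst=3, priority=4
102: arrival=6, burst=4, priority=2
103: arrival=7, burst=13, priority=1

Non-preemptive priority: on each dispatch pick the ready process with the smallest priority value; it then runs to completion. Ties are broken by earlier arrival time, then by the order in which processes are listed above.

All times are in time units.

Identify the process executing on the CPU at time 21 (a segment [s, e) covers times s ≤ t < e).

Timeline: | 100 0-14 | 103 14-27 | 102 27-31 | 101 31-34 |
Completion: 100=14  101=34  102=31  103=27
Turnaround (C−A): 100=14  101=28  102=25  103=20

103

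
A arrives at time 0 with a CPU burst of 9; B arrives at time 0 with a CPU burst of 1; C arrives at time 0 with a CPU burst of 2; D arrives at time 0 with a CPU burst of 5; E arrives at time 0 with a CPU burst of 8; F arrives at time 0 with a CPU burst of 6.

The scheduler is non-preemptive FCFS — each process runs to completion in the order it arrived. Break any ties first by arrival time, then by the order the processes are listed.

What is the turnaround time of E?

25

Schedule: | A 0-9 | B 9-10 | C 10-12 | D 12-17 | E 17-25 | F 25-31 |
Completion: A=9  B=10  C=12  D=17  E=25  F=31
Turnaround (C−A): A=9  B=10  C=12  D=17  E=25  F=31
Turnaround(E) = completion − arrival = 25 − 0 = 25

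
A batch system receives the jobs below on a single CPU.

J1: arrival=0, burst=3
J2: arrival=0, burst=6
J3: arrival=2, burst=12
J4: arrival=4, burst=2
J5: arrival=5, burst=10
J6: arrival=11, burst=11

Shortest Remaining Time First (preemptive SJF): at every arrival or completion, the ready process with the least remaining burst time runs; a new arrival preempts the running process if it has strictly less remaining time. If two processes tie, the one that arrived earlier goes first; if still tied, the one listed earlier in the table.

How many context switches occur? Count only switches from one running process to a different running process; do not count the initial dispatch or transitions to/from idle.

6

Schedule: | J1 0-3 | J2 3-4 | J4 4-6 | J2 6-11 | J5 11-21 | J6 21-32 | J3 32-44 |
Completion: J1=3  J2=11  J3=44  J4=6  J5=21  J6=32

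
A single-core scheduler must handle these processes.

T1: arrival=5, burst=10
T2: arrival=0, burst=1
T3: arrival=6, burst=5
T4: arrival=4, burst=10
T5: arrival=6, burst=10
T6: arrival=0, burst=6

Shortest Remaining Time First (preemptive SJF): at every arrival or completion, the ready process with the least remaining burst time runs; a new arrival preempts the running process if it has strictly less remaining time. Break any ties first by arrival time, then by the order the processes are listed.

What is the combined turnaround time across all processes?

Gantt: | T2 0-1 | T6 1-7 | T3 7-12 | T4 12-22 | T1 22-32 | T5 32-42 |
Completion: T1=32  T2=1  T3=12  T4=22  T5=42  T6=7
Turnaround (C−A): T1=27  T2=1  T3=6  T4=18  T5=36  T6=7
Turnaround = completion − arrival: T1=27, T2=1, T3=6, T4=18, T5=36, T6=7
Total turnaround = 27 + 1 + 6 + 18 + 36 + 7 = 95

95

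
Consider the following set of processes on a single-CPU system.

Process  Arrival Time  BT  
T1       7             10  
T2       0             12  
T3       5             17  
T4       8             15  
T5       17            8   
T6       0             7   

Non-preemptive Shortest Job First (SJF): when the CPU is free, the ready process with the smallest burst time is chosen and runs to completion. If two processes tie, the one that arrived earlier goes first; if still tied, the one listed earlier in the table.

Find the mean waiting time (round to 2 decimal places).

16.83

Timeline: | T6 0-7 | T1 7-17 | T5 17-25 | T2 25-37 | T4 37-52 | T3 52-69 |
Completion: T1=17  T2=37  T3=69  T4=52  T5=25  T6=7
Turnaround (C−A): T1=10  T2=37  T3=64  T4=44  T5=8  T6=7
Waiting times: T1=0, T2=25, T3=47, T4=29, T5=0, T6=0
Average waiting = (0+25+47+29+0+0) / 6 = 101/6 = 16.83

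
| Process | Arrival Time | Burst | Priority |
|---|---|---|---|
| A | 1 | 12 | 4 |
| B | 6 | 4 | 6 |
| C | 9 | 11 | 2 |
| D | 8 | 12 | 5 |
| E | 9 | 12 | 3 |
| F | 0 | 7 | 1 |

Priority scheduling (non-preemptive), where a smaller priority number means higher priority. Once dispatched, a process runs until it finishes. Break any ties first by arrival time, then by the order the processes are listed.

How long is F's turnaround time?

7

Schedule: | F 0-7 | A 7-19 | C 19-30 | E 30-42 | D 42-54 | B 54-58 |
Completion: A=19  B=58  C=30  D=54  E=42  F=7
Turnaround(F) = completion − arrival = 7 − 0 = 7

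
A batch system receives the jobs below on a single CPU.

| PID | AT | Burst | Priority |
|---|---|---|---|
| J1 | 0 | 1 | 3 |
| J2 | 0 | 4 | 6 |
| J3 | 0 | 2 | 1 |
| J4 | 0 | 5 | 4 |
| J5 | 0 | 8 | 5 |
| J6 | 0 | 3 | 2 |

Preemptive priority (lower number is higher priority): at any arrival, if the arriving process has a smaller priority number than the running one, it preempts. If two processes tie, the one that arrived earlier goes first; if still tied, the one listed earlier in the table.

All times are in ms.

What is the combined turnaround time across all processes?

Gantt: | J3 0-2 | J6 2-5 | J1 5-6 | J4 6-11 | J5 11-19 | J2 19-23 |
Completion: J1=6  J2=23  J3=2  J4=11  J5=19  J6=5
Turnaround (C−A): J1=6  J2=23  J3=2  J4=11  J5=19  J6=5
Turnaround = completion − arrival: J1=6, J2=23, J3=2, J4=11, J5=19, J6=5
Total turnaround = 6 + 23 + 2 + 11 + 19 + 5 = 66

66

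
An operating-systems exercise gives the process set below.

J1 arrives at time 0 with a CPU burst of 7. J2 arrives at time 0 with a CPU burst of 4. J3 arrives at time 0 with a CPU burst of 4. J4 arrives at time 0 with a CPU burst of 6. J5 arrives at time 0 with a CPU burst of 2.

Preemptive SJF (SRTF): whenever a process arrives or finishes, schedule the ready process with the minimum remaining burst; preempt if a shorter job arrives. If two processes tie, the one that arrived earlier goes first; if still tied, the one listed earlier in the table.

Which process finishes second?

Gantt: | J5 0-2 | J2 2-6 | J3 6-10 | J4 10-16 | J1 16-23 |
Completion: J1=23  J2=6  J3=10  J4=16  J5=2
Finish order: J5 → J2 → J3 → J4 → J1

J2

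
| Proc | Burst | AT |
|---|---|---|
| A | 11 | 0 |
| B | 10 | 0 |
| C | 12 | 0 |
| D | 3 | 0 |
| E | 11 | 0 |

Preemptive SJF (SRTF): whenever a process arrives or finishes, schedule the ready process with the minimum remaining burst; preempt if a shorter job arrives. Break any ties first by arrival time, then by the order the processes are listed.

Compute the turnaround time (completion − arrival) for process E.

35

Gantt: | D 0-3 | B 3-13 | A 13-24 | E 24-35 | C 35-47 |
Completion: A=24  B=13  C=47  D=3  E=35
Turnaround(E) = completion − arrival = 35 − 0 = 35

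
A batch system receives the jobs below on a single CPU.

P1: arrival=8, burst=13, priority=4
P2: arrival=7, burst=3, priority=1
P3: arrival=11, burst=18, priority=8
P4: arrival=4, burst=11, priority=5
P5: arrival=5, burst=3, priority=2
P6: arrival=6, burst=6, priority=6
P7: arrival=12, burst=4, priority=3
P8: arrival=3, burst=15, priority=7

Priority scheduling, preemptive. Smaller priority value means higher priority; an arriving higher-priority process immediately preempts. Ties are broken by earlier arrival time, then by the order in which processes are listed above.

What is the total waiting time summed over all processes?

152

Schedule: | idle 0-3 | P8 3-4 | P4 4-5 | P5 5-7 | P2 7-10 | P5 10-11 | P1 11-12 | P7 12-16 | P1 16-28 | P4 28-38 | P6 38-44 | P8 44-58 | P3 58-76 |
Completion: P1=28  P2=10  P3=76  P4=38  P5=11  P6=44  P7=16  P8=58
Turnaround (C−A): P1=20  P2=3  P3=65  P4=34  P5=6  P6=38  P7=4  P8=55
Waiting = turnaround − burst: P1=7, P2=0, P3=47, P4=23, P5=3, P6=32, P7=0, P8=40
Total waiting = 7 + 0 + 47 + 23 + 3 + 32 + 0 + 40 = 152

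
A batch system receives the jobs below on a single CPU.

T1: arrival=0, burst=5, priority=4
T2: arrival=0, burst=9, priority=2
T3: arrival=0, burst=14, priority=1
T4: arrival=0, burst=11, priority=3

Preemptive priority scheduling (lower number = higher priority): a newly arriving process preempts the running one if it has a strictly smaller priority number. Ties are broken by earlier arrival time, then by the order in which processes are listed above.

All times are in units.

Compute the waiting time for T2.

Schedule: | T3 0-14 | T2 14-23 | T4 23-34 | T1 34-39 |
Completion: T1=39  T2=23  T3=14  T4=34
Turnaround (C−A): T1=39  T2=23  T3=14  T4=34
Waiting(T2) = turnaround − burst = 23 − 9 = 14

14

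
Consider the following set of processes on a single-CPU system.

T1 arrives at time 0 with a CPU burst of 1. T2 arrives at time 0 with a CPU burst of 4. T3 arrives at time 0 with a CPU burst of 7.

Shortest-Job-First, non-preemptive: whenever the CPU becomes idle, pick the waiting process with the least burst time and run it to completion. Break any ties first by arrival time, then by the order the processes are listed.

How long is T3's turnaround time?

12

Gantt: | T1 0-1 | T2 1-5 | T3 5-12 |
Completion: T1=1  T2=5  T3=12
Turnaround(T3) = completion − arrival = 12 − 0 = 12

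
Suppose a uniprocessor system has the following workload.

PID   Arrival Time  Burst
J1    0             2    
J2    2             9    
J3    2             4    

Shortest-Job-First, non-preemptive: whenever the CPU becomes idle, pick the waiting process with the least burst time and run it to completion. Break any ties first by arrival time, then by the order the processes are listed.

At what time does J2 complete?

15

Gantt: | J1 0-2 | J3 2-6 | J2 6-15 |
Completion: J1=2  J2=15  J3=6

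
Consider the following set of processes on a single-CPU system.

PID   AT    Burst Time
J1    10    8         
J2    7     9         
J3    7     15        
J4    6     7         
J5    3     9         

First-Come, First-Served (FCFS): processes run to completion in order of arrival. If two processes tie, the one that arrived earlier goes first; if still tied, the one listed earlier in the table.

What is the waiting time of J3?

Schedule: | idle 0-3 | J5 3-12 | J4 12-19 | J2 19-28 | J3 28-43 | J1 43-51 |
Completion: J1=51  J2=28  J3=43  J4=19  J5=12
Turnaround (C−A): J1=41  J2=21  J3=36  J4=13  J5=9
Waiting(J3) = turnaround − burst = 36 − 15 = 21

21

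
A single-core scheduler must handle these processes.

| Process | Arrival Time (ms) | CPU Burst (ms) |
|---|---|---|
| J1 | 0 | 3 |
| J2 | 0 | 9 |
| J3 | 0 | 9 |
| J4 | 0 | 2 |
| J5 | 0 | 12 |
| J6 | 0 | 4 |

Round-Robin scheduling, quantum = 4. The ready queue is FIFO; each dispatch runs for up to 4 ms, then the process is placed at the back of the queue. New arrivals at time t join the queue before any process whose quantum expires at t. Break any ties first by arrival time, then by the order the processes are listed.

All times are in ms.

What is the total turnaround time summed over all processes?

Timeline: | J1 0-3 | J2 3-7 | J3 7-11 | J4 11-13 | J5 13-17 | J6 17-21 | J2 21-25 | J3 25-29 | J5 29-33 | J2 33-34 | J3 34-35 | J5 35-39 |
Completion: J1=3  J2=34  J3=35  J4=13  J5=39  J6=21
Turnaround (C−A): J1=3  J2=34  J3=35  J4=13  J5=39  J6=21
Turnaround = completion − arrival: J1=3, J2=34, J3=35, J4=13, J5=39, J6=21
Total turnaround = 3 + 34 + 35 + 13 + 39 + 21 = 145

145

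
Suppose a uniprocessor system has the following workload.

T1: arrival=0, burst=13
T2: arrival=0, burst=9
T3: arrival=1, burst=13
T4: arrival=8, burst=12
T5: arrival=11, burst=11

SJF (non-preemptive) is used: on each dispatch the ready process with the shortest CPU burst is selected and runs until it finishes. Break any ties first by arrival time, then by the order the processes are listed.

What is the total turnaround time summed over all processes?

Gantt: | T2 0-9 | T4 9-21 | T5 21-32 | T1 32-45 | T3 45-58 |
Completion: T1=45  T2=9  T3=58  T4=21  T5=32
Turnaround = completion − arrival: T1=45, T2=9, T3=57, T4=13, T5=21
Total turnaround = 45 + 9 + 57 + 13 + 21 = 145

145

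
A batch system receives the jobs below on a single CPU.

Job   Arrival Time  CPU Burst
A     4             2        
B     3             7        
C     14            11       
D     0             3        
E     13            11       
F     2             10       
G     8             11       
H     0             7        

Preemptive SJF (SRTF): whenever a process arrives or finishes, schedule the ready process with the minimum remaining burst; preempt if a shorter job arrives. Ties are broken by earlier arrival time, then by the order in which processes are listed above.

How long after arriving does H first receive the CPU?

3

Gantt: | D 0-3 | H 3-4 | A 4-6 | H 6-12 | B 12-19 | F 19-29 | G 29-40 | E 40-51 | C 51-62 |
Completion: A=6  B=19  C=62  D=3  E=51  F=29  G=40  H=12
Turnaround (C−A): A=2  B=16  C=48  D=3  E=38  F=27  G=32  H=12
Response(H) = first start − arrival = 3 − 0 = 3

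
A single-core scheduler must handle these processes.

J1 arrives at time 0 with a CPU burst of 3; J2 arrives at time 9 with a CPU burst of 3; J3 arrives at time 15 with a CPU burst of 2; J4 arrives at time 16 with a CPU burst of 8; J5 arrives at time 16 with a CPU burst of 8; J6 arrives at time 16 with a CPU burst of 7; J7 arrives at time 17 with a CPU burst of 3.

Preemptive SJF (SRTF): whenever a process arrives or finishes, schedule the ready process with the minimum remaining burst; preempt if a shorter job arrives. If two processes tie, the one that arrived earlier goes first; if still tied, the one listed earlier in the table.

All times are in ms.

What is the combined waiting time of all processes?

Schedule: | J1 0-3 | idle 3-9 | J2 9-12 | idle 12-15 | J3 15-17 | J7 17-20 | J6 20-27 | J4 27-35 | J5 35-43 |
Completion: J1=3  J2=12  J3=17  J4=35  J5=43  J6=27  J7=20
Waiting = turnaround − burst: J1=0, J2=0, J3=0, J4=11, J5=19, J6=4, J7=0
Total waiting = 0 + 0 + 0 + 11 + 19 + 4 + 0 = 34

34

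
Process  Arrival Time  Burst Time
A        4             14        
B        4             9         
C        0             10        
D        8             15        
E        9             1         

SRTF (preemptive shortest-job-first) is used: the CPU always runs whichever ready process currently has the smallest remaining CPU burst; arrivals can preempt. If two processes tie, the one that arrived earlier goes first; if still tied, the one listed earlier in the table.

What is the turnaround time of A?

30

Timeline: | C 0-10 | E 10-11 | B 11-20 | A 20-34 | D 34-49 |
Completion: A=34  B=20  C=10  D=49  E=11
Turnaround (C−A): A=30  B=16  C=10  D=41  E=2
Turnaround(A) = completion − arrival = 34 − 4 = 30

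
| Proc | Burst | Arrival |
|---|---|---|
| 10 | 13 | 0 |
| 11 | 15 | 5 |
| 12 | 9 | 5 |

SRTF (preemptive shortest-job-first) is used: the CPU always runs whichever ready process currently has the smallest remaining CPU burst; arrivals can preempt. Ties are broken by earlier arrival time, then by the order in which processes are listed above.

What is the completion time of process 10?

13

Gantt: | 10 0-13 | 12 13-22 | 11 22-37 |
Completion: 10=13  11=37  12=22
Turnaround (C−A): 10=13  11=32  12=17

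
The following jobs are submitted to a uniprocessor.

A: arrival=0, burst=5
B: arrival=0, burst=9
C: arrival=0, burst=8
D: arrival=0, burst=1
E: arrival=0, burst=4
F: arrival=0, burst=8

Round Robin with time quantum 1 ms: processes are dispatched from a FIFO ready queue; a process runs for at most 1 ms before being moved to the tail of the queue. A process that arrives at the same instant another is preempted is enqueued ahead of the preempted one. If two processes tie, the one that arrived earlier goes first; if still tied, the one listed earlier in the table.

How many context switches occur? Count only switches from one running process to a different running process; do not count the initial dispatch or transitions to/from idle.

34

Schedule: | A 0-1 | B 1-2 | C 2-3 | D 3-4 | E 4-5 | F 5-6 | A 6-7 | B 7-8 | C 8-9 | E 9-10 | F 10-11 | A 11-12 | B 12-13 | C 13-14 | E 14-15 | F 15-16 | A 16-17 | B 17-18 | C 18-19 | E 19-20 | F 20-21 | A 21-22 | B 22-23 | C 23-24 | F 24-25 | B 25-26 | C 26-27 | F 27-28 | B 28-29 | C 29-30 | F 30-31 | B 31-32 | C 32-33 | F 33-34 | B 34-35 |
Completion: A=22  B=35  C=33  D=4  E=20  F=34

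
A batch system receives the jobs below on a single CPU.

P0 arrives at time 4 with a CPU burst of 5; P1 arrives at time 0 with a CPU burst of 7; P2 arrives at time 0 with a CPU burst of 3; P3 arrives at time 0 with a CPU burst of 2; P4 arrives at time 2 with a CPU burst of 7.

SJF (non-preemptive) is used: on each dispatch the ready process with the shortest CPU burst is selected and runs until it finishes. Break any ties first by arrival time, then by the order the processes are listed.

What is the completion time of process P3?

2

Schedule: | P3 0-2 | P2 2-5 | P0 5-10 | P1 10-17 | P4 17-24 |
Completion: P0=10  P1=17  P2=5  P3=2  P4=24
Turnaround (C−A): P0=6  P1=17  P2=5  P3=2  P4=22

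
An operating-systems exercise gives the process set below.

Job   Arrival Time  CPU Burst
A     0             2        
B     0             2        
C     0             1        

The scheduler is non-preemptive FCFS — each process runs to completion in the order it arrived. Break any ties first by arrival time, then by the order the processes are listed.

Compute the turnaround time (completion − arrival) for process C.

5

Schedule: | A 0-2 | B 2-4 | C 4-5 |
Completion: A=2  B=4  C=5
Turnaround (C−A): A=2  B=4  C=5
Turnaround(C) = completion − arrival = 5 − 0 = 5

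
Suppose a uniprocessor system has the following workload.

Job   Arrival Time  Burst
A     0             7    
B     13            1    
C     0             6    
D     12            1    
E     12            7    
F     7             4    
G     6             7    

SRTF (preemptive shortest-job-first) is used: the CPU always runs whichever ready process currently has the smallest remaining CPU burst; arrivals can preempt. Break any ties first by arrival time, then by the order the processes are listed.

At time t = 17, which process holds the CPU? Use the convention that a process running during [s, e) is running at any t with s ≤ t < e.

A

Schedule: | C 0-6 | A 6-7 | F 7-11 | A 11-12 | D 12-13 | B 13-14 | A 14-19 | G 19-26 | E 26-33 |
Completion: A=19  B=14  C=6  D=13  E=33  F=11  G=26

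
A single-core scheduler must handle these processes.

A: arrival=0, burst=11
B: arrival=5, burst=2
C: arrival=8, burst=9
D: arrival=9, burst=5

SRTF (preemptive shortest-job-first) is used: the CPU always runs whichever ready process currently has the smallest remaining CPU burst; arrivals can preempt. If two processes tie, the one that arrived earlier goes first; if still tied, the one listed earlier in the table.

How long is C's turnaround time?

Schedule: | A 0-5 | B 5-7 | A 7-13 | D 13-18 | C 18-27 |
Completion: A=13  B=7  C=27  D=18
Turnaround (C−A): A=13  B=2  C=19  D=9
Turnaround(C) = completion − arrival = 27 − 8 = 19

19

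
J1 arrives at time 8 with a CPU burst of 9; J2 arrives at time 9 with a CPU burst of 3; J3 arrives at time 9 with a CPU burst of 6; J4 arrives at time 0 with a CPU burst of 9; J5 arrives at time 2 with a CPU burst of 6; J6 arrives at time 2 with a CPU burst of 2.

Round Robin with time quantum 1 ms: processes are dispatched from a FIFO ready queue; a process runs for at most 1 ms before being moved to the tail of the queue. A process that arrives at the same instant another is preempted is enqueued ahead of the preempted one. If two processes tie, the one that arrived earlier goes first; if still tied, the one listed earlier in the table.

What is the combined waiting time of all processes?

84

Schedule: | J4 0-2 | J5 2-3 | J6 3-4 | J4 4-5 | J5 5-6 | J6 6-7 | J4 7-8 | J5 8-9 | J1 9-10 | J4 10-11 | J2 11-12 | J3 12-13 | J5 13-14 | J1 14-15 | J4 15-16 | J2 16-17 | J3 17-18 | J5 18-19 | J1 19-20 | J4 20-21 | J2 21-22 | J3 22-23 | J5 23-24 | J1 24-25 | J4 25-26 | J3 26-27 | J1 27-28 | J4 28-29 | J3 29-30 | J1 30-31 | J3 31-32 | J1 32-35 |
Completion: J1=35  J2=22  J3=32  J4=29  J5=24  J6=7
Waiting = turnaround − burst: J1=18, J2=10, J3=17, J4=20, J5=16, J6=3
Total waiting = 18 + 10 + 17 + 20 + 16 + 3 = 84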